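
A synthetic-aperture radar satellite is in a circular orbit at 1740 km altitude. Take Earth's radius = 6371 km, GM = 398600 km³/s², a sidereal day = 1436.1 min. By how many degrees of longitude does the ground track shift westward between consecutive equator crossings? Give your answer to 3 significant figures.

30.4°

Semi-major axis a = 6371 + 1740 = 8111 km. Period T = 2π√(a³/μ) = 2π√(8111³/398600) = 7269.8 s = 121.16 min.
During one orbit Earth rotates (7269.8 / 86166) × 360° = 30.37°.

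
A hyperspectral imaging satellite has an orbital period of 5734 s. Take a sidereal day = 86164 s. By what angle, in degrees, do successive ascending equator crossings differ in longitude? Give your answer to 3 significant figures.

During one orbit Earth rotates (5734.0 / 86164) × 360° = 23.96°.

24.0°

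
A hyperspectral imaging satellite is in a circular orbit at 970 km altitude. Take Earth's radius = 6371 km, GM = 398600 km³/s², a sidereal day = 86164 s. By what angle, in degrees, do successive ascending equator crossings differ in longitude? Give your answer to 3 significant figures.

26.2°

Semi-major axis a = 6371 + 970 = 7341 km. Period T = 2π√(a³/μ) = 2π√(7341³/398600) = 6259.6 s = 104.33 min.
During one orbit Earth rotates (6259.6 / 86164) × 360° = 26.15°.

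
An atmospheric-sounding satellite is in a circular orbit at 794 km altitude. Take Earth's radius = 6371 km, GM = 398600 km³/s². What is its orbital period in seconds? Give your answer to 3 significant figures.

6040 seconds

Semi-major axis a = 6371 + 794 = 7165 km. Period T = 2π√(a³/μ) = 2π√(7165³/398600) = 6035.8 s = 100.60 min.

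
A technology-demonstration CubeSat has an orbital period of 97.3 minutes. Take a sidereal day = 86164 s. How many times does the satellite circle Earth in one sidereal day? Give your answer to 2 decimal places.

14.76

T = 97.3 min = 5838.0 s.
Orbits per sidereal day = 86164 / 5838.0 = 14.759.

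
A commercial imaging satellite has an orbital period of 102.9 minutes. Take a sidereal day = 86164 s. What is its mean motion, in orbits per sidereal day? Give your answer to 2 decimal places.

13.96

T = 102.9 min = 6174.0 s.
Orbits per sidereal day = 86164 / 6174.0 = 13.956.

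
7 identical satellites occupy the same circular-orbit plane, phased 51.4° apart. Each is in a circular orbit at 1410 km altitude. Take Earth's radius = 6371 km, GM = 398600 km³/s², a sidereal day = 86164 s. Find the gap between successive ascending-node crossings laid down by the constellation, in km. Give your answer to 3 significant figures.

Semi-major axis a = 6371 + 1410 = 7781 km. Period T = 2π√(a³/μ) = 2π√(7781³/398600) = 6830.7 s = 113.84 min.
Single-satellite node shift = (6830.7/86164) × 360° = 28.54°.
With 7 satellites evenly phased, successive equator crossings are 28.54/7 = 4.077° apart.
That is 4.077 × 111.2 = 453 km at the equator.

453 km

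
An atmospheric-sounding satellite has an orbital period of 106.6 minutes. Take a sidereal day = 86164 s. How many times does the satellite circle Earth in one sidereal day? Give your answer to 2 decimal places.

T = 106.6 min = 6396.0 s.
Orbits per sidereal day = 86164 / 6396.0 = 13.472.

13.47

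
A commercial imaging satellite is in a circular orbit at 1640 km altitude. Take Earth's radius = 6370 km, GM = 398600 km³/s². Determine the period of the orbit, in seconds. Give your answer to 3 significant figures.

Semi-major axis a = 6370 + 1640 = 8010 km. Period T = 2π√(a³/μ) = 2π√(8010³/398600) = 7134.4 s = 118.91 min.

7130 seconds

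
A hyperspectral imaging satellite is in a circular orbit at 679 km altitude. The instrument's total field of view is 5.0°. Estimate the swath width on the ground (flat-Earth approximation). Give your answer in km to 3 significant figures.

Half-angle = 5.0°/2 = 2.5°.
Swath width ≈ 2h·tan(θ/2) = 2 × 679 × tan(2.5°) = 59.3 km.

59.3 km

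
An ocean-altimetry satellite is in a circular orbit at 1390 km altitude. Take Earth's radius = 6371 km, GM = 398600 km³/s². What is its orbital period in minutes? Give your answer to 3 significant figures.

113 min

Semi-major axis a = 6371 + 1390 = 7761 km. Period T = 2π√(a³/μ) = 2π√(7761³/398600) = 6804.4 s = 113.41 min.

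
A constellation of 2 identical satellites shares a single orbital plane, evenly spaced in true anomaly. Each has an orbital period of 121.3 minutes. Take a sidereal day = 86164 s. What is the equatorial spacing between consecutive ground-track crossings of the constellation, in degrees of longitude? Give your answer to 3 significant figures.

15.2°

T = 121.3 min = 7278.0 s.
Single-satellite node shift = (7278.0/86164) × 360° = 30.41°.
With 2 satellites evenly phased, successive equator crossings are 30.41/2 = 15.204° apart.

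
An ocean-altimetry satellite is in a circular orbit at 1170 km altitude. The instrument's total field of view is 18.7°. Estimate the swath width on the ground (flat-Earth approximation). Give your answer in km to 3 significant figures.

Half-angle = 18.7°/2 = 9.35°.
Swath width ≈ 2h·tan(θ/2) = 2 × 1170 × tan(9.35°) = 385.3 km.

385 km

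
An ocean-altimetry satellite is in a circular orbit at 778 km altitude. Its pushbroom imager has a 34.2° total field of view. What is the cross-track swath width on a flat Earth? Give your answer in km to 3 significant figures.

479 km

Half-angle = 34.2°/2 = 17.1°.
Swath width ≈ 2h·tan(θ/2) = 2 × 778 × tan(17.1°) = 478.7 km.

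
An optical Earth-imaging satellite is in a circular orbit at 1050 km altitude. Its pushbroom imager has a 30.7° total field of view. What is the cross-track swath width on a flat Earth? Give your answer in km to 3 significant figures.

576 km

Half-angle = 30.7°/2 = 15.35°.
Swath width ≈ 2h·tan(θ/2) = 2 × 1050 × tan(15.35°) = 576.5 km.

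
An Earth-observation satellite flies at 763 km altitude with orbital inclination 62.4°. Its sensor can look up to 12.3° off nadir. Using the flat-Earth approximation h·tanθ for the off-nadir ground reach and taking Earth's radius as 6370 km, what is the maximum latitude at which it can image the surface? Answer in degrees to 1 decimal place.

For a prograde orbit the ground track reaches latitude ±i = ±62.4°.
Sensor half-swath on the ground ≈ 763·tan(12.3°) = 166 km = 1.50° of latitude.
Maximum observable latitude ≈ 62.4 + 1.50 = 63.9°.

63.9°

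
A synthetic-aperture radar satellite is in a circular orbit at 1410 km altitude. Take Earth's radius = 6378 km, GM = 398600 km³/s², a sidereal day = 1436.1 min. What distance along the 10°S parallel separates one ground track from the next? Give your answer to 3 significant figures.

3130 km

Semi-major axis a = 6378 + 1410 = 7788 km. Period T = 2π√(a³/μ) = 2π√(7788³/398600) = 6839.9 s = 114.00 min.
Node shift per orbit = (6839.9/86166) × 360° = 28.58°.
Equatorial spacing = 28.58 × 111.3 km/° = 3181 km.
At 10° latitude, spacing = 3181 × cos(10°) = 3133 km.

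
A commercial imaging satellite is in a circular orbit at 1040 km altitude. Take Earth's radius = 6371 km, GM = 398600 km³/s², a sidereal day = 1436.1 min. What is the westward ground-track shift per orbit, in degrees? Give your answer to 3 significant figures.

26.5°

Semi-major axis a = 6371 + 1040 = 7411 km. Period T = 2π√(a³/μ) = 2π√(7411³/398600) = 6349.3 s = 105.82 min.
During one orbit Earth rotates (6349.3 / 86166) × 360° = 26.53°.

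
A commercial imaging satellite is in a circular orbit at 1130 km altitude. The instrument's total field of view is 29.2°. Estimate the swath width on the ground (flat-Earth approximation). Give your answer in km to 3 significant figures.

589 km

Half-angle = 29.2°/2 = 14.6°.
Swath width ≈ 2h·tan(θ/2) = 2 × 1130 × tan(14.6°) = 588.7 km.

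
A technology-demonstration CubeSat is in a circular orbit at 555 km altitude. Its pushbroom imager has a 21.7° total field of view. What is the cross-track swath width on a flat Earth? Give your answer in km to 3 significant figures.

Half-angle = 21.7°/2 = 10.85°.
Swath width ≈ 2h·tan(θ/2) = 2 × 555 × tan(10.85°) = 212.7 km.

213 km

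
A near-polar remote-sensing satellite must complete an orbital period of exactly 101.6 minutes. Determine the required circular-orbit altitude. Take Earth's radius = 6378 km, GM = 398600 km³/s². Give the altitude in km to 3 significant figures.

T = 101.6 min = 6096.0 s.
From T = 2π√(a³/μ): a = (μ T²/4π²)^(1/3) = (398600 × 6096.0² / 4π²)^(1/3) = 7213 km.
Altitude h = a − R = 7213 − 6378 = 835 km.

835 km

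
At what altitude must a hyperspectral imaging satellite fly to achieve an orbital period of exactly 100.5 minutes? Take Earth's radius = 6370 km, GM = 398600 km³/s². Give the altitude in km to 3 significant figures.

790 km

T = 100.5 min = 6030.0 s.
From T = 2π√(a³/μ): a = (μ T²/4π²)^(1/3) = (398600 × 6030.0² / 4π²)^(1/3) = 7160 km.
Altitude h = a − R = 7160 − 6370 = 790 km.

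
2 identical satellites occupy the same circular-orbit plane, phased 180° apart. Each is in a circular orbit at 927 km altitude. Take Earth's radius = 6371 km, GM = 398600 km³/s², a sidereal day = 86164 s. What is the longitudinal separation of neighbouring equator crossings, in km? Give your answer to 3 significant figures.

1440 km

Semi-major axis a = 6371 + 927 = 7298 km. Period T = 2π√(a³/μ) = 2π√(7298³/398600) = 6204.6 s = 103.41 min.
Single-satellite node shift = (6204.6/86164) × 360° = 25.92°.
With 2 satellites evenly phased, successive equator crossings are 25.92/2 = 12.962° apart.
That is 12.962 × 111.2 = 1441 km at the equator.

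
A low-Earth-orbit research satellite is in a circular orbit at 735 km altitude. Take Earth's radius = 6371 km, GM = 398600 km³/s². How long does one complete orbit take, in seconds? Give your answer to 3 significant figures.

Semi-major axis a = 6371 + 735 = 7106 km. Period T = 2π√(a³/μ) = 2π√(7106³/398600) = 5961.4 s = 99.36 min.

5960 seconds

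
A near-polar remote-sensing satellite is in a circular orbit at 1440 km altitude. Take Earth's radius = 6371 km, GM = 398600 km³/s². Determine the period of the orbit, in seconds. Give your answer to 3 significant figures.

6870 seconds

Semi-major axis a = 6371 + 1440 = 7811 km. Period T = 2π√(a³/μ) = 2π√(7811³/398600) = 6870.2 s = 114.50 min.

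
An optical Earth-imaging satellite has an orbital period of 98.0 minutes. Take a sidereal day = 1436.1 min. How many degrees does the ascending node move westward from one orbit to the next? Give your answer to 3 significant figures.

24.6°

T = 98.0 min = 5880.0 s.
During one orbit Earth rotates (5880.0 / 86166) × 360° = 24.57°.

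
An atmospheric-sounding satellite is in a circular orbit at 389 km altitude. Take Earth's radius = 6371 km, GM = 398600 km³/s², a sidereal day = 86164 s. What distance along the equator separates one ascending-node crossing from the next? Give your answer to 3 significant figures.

2570 km

Semi-major axis a = 6371 + 389 = 6760 km. Period T = 2π√(a³/μ) = 2π√(6760³/398600) = 5531.4 s = 92.19 min.
During one orbit Earth rotates (5531.4 / 86164) × 360° = 23.11°.
At the equator that is 23.11° × (2π·6371/360) km/° = 23.11 × 111.2 = 2570 km.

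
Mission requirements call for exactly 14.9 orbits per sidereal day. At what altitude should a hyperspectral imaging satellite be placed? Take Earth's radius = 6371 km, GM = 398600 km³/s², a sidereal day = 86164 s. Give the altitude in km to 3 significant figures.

592 km

Required period T = 86164 / 14.9 = 5782.8 s.
From T = 2π√(a³/μ): a = (μ T²/4π²)^(1/3) = (398600 × 5782.8² / 4π²)^(1/3) = 6963 km.
Altitude h = a − R = 6963 − 6371 = 592 km.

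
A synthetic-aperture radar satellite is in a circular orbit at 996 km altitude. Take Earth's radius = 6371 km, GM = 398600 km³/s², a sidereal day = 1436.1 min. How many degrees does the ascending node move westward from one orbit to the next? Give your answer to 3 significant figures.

Semi-major axis a = 6371 + 996 = 7367 km. Period T = 2π√(a³/μ) = 2π√(7367³/398600) = 6292.8 s = 104.88 min.
During one orbit Earth rotates (6292.8 / 86166) × 360° = 26.29°.

26.3°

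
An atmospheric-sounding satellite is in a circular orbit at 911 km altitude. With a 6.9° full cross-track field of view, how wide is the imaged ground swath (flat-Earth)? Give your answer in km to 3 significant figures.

110 km

Half-angle = 6.9°/2 = 3.45°.
Swath width ≈ 2h·tan(θ/2) = 2 × 911 × tan(3.45°) = 109.8 km.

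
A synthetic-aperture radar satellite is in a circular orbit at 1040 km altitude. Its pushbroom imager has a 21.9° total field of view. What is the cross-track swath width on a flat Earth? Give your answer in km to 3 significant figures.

Half-angle = 21.9°/2 = 10.95°.
Swath width ≈ 2h·tan(θ/2) = 2 × 1040 × tan(10.95°) = 402.4 km.

402 km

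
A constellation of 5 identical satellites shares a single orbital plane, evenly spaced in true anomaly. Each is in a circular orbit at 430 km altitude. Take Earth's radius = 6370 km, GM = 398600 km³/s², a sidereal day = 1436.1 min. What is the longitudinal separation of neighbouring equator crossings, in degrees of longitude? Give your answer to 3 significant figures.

4.66°

Semi-major axis a = 6370 + 430 = 6800 km. Period T = 2π√(a³/μ) = 2π√(6800³/398600) = 5580.5 s = 93.01 min.
Single-satellite node shift = (5580.5/86166) × 360° = 23.32°.
With 5 satellites evenly phased, successive equator crossings are 23.32/5 = 4.663° apart.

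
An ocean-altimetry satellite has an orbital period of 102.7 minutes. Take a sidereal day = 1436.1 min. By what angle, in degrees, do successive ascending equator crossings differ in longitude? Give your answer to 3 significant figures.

T = 102.7 min = 6162.0 s.
During one orbit Earth rotates (6162.0 / 86166) × 360° = 25.74°.

25.7°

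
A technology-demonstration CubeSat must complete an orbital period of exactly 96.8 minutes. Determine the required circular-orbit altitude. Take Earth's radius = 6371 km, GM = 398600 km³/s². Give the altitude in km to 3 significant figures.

T = 96.8 min = 5808.0 s.
From T = 2π√(a³/μ): a = (μ T²/4π²)^(1/3) = (398600 × 5808.0² / 4π²)^(1/3) = 6984 km.
Altitude h = a − R = 6984 − 6371 = 613 km.

613 km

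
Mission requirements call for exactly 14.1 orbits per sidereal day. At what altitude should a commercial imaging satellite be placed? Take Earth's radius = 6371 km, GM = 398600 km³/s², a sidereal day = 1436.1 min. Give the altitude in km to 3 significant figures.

Required period T = 86166 / 14.1 = 6111.1 s.
From T = 2π√(a³/μ): a = (μ T²/4π²)^(1/3) = (398600 × 6111.1² / 4π²)^(1/3) = 7224 km.
Altitude h = a − R = 7224 − 6371 = 853 km.

853 km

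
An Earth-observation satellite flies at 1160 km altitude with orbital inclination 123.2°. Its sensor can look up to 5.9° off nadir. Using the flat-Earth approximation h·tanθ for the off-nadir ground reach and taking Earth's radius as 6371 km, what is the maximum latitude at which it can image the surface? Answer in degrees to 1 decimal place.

Retrograde orbit: the ground track reaches ±(180° − i) = ±(180 − 123.2) = ±56.8°.
Sensor half-swath on the ground ≈ 1160·tan(5.9°) = 120 km = 1.08° of latitude.
Maximum observable latitude ≈ 56.8 + 1.08 = 57.9°.

57.9°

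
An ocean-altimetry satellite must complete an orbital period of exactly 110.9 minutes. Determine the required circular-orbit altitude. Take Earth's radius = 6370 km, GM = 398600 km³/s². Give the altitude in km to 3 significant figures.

1280 km

T = 110.9 min = 6654.0 s.
From T = 2π√(a³/μ): a = (μ T²/4π²)^(1/3) = (398600 × 6654.0² / 4π²)^(1/3) = 7646 km.
Altitude h = a − R = 7646 − 6370 = 1276 km.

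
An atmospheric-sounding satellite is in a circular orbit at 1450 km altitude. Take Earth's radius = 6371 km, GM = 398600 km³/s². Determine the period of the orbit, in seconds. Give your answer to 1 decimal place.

Semi-major axis a = 6371 + 1450 = 7821 km. Period T = 2π√(a³/μ) = 2π√(7821³/398600) = 6883.4 s = 114.72 min.

6883.4 seconds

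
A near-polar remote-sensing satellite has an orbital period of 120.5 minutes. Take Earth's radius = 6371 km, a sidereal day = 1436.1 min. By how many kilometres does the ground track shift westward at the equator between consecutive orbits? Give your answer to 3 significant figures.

3360 km

T = 120.5 min = 7230.0 s.
During one orbit Earth rotates (7230.0 / 86166) × 360° = 30.21°.
At the equator that is 30.21° × (2π·6371/360) km/° = 30.21 × 111.2 = 3359 km.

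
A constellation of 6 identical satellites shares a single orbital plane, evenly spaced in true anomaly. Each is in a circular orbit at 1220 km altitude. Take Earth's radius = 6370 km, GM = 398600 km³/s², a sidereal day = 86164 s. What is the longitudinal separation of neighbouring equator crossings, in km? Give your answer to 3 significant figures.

509 km

Semi-major axis a = 6370 + 1220 = 7590 km. Period T = 2π√(a³/μ) = 2π√(7590³/398600) = 6580.7 s = 109.68 min.
Single-satellite node shift = (6580.7/86164) × 360° = 27.49°.
With 6 satellites evenly phased, successive equator crossings are 27.49/6 = 4.582° apart.
That is 4.582 × 111.2 = 509 km at the equator.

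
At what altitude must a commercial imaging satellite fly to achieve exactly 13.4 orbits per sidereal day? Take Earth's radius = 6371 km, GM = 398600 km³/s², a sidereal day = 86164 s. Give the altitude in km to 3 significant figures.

1100 km

Required period T = 86164 / 13.4 = 6430.1 s.
From T = 2π√(a³/μ): a = (μ T²/4π²)^(1/3) = (398600 × 6430.1² / 4π²)^(1/3) = 7474 km.
Altitude h = a − R = 7474 − 6371 = 1103 km.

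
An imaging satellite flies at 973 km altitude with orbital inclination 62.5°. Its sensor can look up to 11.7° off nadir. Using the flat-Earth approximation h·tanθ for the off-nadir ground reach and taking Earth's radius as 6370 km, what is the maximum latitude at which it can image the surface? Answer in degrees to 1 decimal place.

For a prograde orbit the ground track reaches latitude ±i = ±62.5°.
Sensor half-swath on the ground ≈ 973·tan(11.7°) = 201 km = 1.81° of latitude.
Maximum observable latitude ≈ 62.5 + 1.81 = 64.3°.

64.3°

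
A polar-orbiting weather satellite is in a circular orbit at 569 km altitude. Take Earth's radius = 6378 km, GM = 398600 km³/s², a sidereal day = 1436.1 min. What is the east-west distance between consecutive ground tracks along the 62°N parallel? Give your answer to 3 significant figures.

Semi-major axis a = 6378 + 569 = 6947 km. Period T = 2π√(a³/μ) = 2π√(6947³/398600) = 5762.4 s = 96.04 min.
Node shift per orbit = (5762.4/86166) × 360° = 24.08°.
Equatorial spacing = 24.08 × 111.3 km/° = 2680 km.
At 62° latitude, spacing = 2680 × cos(62°) = 1258 km.

1260 km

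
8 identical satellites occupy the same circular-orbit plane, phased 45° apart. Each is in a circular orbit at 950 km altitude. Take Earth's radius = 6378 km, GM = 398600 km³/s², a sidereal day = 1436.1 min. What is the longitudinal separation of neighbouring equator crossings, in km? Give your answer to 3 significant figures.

363 km

Semi-major axis a = 6378 + 950 = 7328 km. Period T = 2π√(a³/μ) = 2π√(7328³/398600) = 6242.9 s = 104.05 min.
Single-satellite node shift = (6242.9/86166) × 360° = 26.08°.
With 8 satellites evenly phased, successive equator crossings are 26.08/8 = 3.260° apart.
That is 3.260 × 111.3 = 363 km at the equator.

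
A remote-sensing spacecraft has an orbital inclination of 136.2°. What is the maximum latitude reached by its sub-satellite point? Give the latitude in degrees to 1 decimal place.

43.8°

Retrograde orbit: the ground track reaches ±(180° − i) = ±(180 − 136.2) = ±43.8°.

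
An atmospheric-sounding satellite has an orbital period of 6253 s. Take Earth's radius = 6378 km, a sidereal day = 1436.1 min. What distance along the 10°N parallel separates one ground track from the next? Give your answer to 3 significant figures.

2860 km

Node shift per orbit = (6253.0/86166) × 360° = 26.12°.
Equatorial spacing = 26.12 × 111.3 km/° = 2908 km.
At 10° latitude, spacing = 2908 × cos(10°) = 2864 km.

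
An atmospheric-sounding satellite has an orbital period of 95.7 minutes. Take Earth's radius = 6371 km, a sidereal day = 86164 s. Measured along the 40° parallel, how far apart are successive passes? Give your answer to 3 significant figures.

2040 km

T = 95.7 min = 5742.0 s.
Node shift per orbit = (5742.0/86164) × 360° = 23.99°.
Equatorial spacing = 23.99 × 111.2 km/° = 2668 km.
At 40° latitude, spacing = 2668 × cos(40°) = 2044 km.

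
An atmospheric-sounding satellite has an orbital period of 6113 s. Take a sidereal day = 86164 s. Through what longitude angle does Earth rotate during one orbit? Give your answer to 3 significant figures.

25.5°

During one orbit Earth rotates (6113.0 / 86164) × 360° = 25.54°.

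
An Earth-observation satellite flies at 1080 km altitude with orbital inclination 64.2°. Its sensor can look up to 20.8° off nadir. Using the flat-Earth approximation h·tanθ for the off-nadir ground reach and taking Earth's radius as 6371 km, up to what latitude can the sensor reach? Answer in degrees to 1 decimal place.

For a prograde orbit the ground track reaches latitude ±i = ±64.2°.
Sensor half-swath on the ground ≈ 1080·tan(20.8°) = 410 km = 3.69° of latitude.
Maximum observable latitude ≈ 64.2 + 3.69 = 67.9°.

67.9°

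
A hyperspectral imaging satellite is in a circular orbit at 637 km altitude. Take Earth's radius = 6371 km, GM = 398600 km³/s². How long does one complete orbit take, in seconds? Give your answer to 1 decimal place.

Semi-major axis a = 6371 + 637 = 7008 km. Period T = 2π√(a³/μ) = 2π√(7008³/398600) = 5838.5 s = 97.31 min.

5838.5 seconds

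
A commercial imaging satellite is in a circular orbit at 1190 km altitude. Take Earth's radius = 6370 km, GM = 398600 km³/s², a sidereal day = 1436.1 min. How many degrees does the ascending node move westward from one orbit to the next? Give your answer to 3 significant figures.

27.3°

Semi-major axis a = 6370 + 1190 = 7560 km. Period T = 2π√(a³/μ) = 2π√(7560³/398600) = 6541.7 s = 109.03 min.
During one orbit Earth rotates (6541.7 / 86166) × 360° = 27.33°.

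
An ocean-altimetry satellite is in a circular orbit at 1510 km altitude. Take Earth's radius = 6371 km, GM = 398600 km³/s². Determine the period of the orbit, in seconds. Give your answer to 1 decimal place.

Semi-major axis a = 6371 + 1510 = 7881 km. Period T = 2π√(a³/μ) = 2π√(7881³/398600) = 6962.8 s = 116.05 min.

6962.8 seconds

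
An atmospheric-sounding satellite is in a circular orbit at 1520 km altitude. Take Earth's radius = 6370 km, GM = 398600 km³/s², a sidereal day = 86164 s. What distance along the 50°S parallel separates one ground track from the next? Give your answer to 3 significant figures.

Semi-major axis a = 6370 + 1520 = 7890 km. Period T = 2π√(a³/μ) = 2π√(7890³/398600) = 6974.7 s = 116.25 min.
Node shift per orbit = (6974.7/86164) × 360° = 29.14°.
Equatorial spacing = 29.14 × 111.2 km/° = 3240 km.
At 50° latitude, spacing = 3240 × cos(50°) = 2083 km.

2080 km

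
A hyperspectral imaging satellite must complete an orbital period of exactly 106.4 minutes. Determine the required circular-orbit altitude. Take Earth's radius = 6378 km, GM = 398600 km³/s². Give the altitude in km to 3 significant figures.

1060 km

T = 106.4 min = 6384.0 s.
From T = 2π√(a³/μ): a = (μ T²/4π²)^(1/3) = (398600 × 6384.0² / 4π²)^(1/3) = 7438 km.
Altitude h = a − R = 7438 − 6378 = 1060 km.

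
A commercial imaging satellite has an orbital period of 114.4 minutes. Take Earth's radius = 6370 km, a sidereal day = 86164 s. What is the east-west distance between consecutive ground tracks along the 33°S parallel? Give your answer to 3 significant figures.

2670 km

T = 114.4 min = 6864.0 s.
Node shift per orbit = (6864.0/86164) × 360° = 28.68°.
Equatorial spacing = 28.68 × 111.2 km/° = 3188 km.
At 33° latitude, spacing = 3188 × cos(33°) = 2674 km.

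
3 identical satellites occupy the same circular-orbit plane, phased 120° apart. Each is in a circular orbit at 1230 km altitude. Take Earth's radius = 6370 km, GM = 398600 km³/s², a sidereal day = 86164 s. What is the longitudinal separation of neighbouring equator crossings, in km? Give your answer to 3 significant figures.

1020 km

Semi-major axis a = 6370 + 1230 = 7600 km. Period T = 2π√(a³/μ) = 2π√(7600³/398600) = 6593.7 s = 109.90 min.
Single-satellite node shift = (6593.7/86164) × 360° = 27.55°.
With 3 satellites evenly phased, successive equator crossings are 27.55/3 = 9.183° apart.
That is 9.183 × 111.2 = 1021 km at the equator.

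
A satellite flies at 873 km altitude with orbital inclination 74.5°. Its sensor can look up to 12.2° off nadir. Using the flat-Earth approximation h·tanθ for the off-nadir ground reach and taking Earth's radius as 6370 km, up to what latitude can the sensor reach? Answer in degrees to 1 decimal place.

For a prograde orbit the ground track reaches latitude ±i = ±74.5°.
Sensor half-swath on the ground ≈ 873·tan(12.2°) = 189 km = 1.70° of latitude.
Maximum observable latitude ≈ 74.5 + 1.70 = 76.2°.

76.2°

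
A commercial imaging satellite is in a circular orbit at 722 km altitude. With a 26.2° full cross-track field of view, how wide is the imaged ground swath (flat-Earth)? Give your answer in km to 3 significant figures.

Half-angle = 26.2°/2 = 13.1°.
Swath width ≈ 2h·tan(θ/2) = 2 × 722 × tan(13.1°) = 336.0 km.

336 km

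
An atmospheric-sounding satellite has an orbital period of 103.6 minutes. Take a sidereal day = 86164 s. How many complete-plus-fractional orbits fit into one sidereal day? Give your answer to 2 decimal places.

T = 103.6 min = 6216.0 s.
Orbits per sidereal day = 86164 / 6216.0 = 13.862.

13.86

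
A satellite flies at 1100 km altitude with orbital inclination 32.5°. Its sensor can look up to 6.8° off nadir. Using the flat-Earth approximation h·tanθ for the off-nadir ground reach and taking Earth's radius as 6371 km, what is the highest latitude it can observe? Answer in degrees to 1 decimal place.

For a prograde orbit the ground track reaches latitude ±i = ±32.5°.
Sensor half-swath on the ground ≈ 1100·tan(6.8°) = 131 km = 1.18° of latitude.
Maximum observable latitude ≈ 32.5 + 1.18 = 33.7°.

33.7°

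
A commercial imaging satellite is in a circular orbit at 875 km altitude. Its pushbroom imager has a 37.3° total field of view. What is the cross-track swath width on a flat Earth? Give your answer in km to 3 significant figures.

Half-angle = 37.3°/2 = 18.65°.
Swath width ≈ 2h·tan(θ/2) = 2 × 875 × tan(18.65°) = 590.6 km.

591 km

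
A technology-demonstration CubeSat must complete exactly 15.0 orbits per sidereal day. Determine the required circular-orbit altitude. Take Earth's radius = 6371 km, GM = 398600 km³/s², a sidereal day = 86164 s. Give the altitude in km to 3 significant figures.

Required period T = 86164 / 15.0 = 5744.3 s.
From T = 2π√(a³/μ): a = (μ T²/4π²)^(1/3) = (398600 × 5744.3² / 4π²)^(1/3) = 6932 km.
Altitude h = a − R = 6932 − 6371 = 561 km.

561 km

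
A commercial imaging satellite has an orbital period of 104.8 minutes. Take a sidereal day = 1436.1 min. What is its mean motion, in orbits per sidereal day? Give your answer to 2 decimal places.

T = 104.8 min = 6288.0 s.
Orbits per sidereal day = 86166 / 6288.0 = 13.703.

13.70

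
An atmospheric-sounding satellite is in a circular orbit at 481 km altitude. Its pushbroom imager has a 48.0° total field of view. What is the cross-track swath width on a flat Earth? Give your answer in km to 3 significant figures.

428 km

Half-angle = 48.0°/2 = 24°.
Swath width ≈ 2h·tan(θ/2) = 2 × 481 × tan(24°) = 428.3 km.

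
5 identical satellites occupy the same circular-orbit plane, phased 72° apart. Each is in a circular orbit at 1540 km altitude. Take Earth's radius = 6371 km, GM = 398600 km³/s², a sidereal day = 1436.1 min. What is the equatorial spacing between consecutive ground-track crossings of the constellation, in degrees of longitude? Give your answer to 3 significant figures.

5.85°

Semi-major axis a = 6371 + 1540 = 7911 km. Period T = 2π√(a³/μ) = 2π√(7911³/398600) = 7002.6 s = 116.71 min.
Single-satellite node shift = (7002.6/86166) × 360° = 29.26°.
With 5 satellites evenly phased, successive equator crossings are 29.26/5 = 5.851° apart.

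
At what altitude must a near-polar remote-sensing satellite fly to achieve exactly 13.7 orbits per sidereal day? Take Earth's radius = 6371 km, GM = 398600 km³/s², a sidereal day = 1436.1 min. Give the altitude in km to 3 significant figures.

993 km

Required period T = 86166 / 13.7 = 6289.5 s.
From T = 2π√(a³/μ): a = (μ T²/4π²)^(1/3) = (398600 × 6289.5² / 4π²)^(1/3) = 7364 km.
Altitude h = a − R = 7364 − 6371 = 993 km.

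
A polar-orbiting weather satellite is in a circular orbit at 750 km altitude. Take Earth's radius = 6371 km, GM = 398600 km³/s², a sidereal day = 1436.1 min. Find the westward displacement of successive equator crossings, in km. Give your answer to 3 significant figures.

2780 km

Semi-major axis a = 6371 + 750 = 7121 km. Period T = 2π√(a³/μ) = 2π√(7121³/398600) = 5980.3 s = 99.67 min.
During one orbit Earth rotates (5980.3 / 86166) × 360° = 24.99°.
At the equator that is 24.99° × (2π·6371/360) km/° = 24.99 × 111.2 = 2778 km.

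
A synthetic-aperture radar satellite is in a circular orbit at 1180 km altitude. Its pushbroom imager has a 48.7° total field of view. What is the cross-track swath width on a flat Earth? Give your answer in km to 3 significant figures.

Half-angle = 48.7°/2 = 24.35°.
Swath width ≈ 2h·tan(θ/2) = 2 × 1180 × tan(24.35°) = 1068.1 km.

1070 km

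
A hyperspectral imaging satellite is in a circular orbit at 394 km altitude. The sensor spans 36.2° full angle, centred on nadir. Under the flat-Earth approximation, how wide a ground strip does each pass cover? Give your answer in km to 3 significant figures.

258 km

Half-angle = 36.2°/2 = 18.1°.
Swath width ≈ 2h·tan(θ/2) = 2 × 394 × tan(18.1°) = 257.6 km.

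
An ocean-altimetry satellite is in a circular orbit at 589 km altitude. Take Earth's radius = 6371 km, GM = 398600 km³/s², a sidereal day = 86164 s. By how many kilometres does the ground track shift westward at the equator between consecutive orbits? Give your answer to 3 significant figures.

Semi-major axis a = 6371 + 589 = 6960 km. Period T = 2π√(a³/μ) = 2π√(6960³/398600) = 5778.6 s = 96.31 min.
During one orbit Earth rotates (5778.6 / 86164) × 360° = 24.14°.
At the equator that is 24.14° × (2π·6371/360) km/° = 24.14 × 111.2 = 2685 km.

2680 km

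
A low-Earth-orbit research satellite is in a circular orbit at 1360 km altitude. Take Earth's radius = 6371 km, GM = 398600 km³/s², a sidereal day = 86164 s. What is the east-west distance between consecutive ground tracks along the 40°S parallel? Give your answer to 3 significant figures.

2410 km

Semi-major axis a = 6371 + 1360 = 7731 km. Period T = 2π√(a³/μ) = 2π√(7731³/398600) = 6765.0 s = 112.75 min.
Node shift per orbit = (6765.0/86164) × 360° = 28.26°.
Equatorial spacing = 28.26 × 111.2 km/° = 3143 km.
At 40° latitude, spacing = 3143 × cos(40°) = 2408 km.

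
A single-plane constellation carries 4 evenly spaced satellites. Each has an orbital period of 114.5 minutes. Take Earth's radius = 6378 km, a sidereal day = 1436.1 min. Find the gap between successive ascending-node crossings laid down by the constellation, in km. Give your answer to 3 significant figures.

799 km

T = 114.5 min = 6870.0 s.
Single-satellite node shift = (6870.0/86166) × 360° = 28.70°.
With 4 satellites evenly phased, successive equator crossings are 28.70/4 = 7.176° apart.
That is 7.176 × 111.3 = 799 km at the equator.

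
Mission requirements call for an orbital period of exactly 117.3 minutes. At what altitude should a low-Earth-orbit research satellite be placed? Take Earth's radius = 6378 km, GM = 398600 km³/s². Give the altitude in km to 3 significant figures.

T = 117.3 min = 7038.0 s.
From T = 2π√(a³/μ): a = (μ T²/4π²)^(1/3) = (398600 × 7038.0² / 4π²)^(1/3) = 7938 km.
Altitude h = a − R = 7938 − 6378 = 1560 km.

1560 km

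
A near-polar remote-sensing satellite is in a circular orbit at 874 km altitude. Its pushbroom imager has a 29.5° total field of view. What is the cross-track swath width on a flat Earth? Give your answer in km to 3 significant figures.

Half-angle = 29.5°/2 = 14.75°.
Swath width ≈ 2h·tan(θ/2) = 2 × 874 × tan(14.75°) = 460.2 km.

460 km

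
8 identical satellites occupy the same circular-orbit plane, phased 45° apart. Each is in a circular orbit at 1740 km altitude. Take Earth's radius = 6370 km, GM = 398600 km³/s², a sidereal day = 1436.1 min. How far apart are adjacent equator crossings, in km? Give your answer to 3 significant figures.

422 km

Semi-major axis a = 6370 + 1740 = 8110 km. Period T = 2π√(a³/μ) = 2π√(8110³/398600) = 7268.5 s = 121.14 min.
Single-satellite node shift = (7268.5/86166) × 360° = 30.37°.
With 8 satellites evenly phased, successive equator crossings are 30.37/8 = 3.796° apart.
That is 3.796 × 111.2 = 422 km at the equator.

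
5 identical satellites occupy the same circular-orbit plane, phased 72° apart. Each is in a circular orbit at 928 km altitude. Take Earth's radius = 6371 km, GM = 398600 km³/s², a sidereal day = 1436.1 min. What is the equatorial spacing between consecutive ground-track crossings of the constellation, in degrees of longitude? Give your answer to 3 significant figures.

5.19°

Semi-major axis a = 6371 + 928 = 7299 km. Period T = 2π√(a³/μ) = 2π√(7299³/398600) = 6205.9 s = 103.43 min.
Single-satellite node shift = (6205.9/86166) × 360° = 25.93°.
With 5 satellites evenly phased, successive equator crossings are 25.93/5 = 5.186° apart.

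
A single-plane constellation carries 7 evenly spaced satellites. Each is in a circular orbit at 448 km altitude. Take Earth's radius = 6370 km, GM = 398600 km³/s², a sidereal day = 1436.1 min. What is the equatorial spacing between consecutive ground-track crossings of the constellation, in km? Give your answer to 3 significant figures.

Semi-major axis a = 6370 + 448 = 6818 km. Period T = 2π√(a³/μ) = 2π√(6818³/398600) = 5602.7 s = 93.38 min.
Single-satellite node shift = (5602.7/86166) × 360° = 23.41°.
With 7 satellites evenly phased, successive equator crossings are 23.41/7 = 3.344° apart.
That is 3.344 × 111.2 = 372 km at the equator.

372 km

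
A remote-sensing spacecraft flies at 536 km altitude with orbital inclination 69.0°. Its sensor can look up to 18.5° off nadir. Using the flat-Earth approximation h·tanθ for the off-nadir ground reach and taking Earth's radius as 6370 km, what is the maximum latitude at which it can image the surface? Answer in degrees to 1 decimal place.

For a prograde orbit the ground track reaches latitude ±i = ±69.0°.
Sensor half-swath on the ground ≈ 536·tan(18.5°) = 179 km = 1.61° of latitude.
Maximum observable latitude ≈ 69.0 + 1.61 = 70.6°.

70.6°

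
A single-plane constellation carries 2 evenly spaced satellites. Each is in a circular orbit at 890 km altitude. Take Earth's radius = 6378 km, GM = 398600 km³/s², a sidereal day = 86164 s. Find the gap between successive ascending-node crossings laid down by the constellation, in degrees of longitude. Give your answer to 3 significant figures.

Semi-major axis a = 6378 + 890 = 7268 km. Period T = 2π√(a³/μ) = 2π√(7268³/398600) = 6166.4 s = 102.77 min.
Single-satellite node shift = (6166.4/86164) × 360° = 25.76°.
With 2 satellites evenly phased, successive equator crossings are 25.76/2 = 12.882° apart.

12.9°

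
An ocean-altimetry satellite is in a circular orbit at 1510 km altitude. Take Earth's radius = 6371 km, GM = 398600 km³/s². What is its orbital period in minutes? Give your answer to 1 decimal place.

116.0 min

Semi-major axis a = 6371 + 1510 = 7881 km. Period T = 2π√(a³/μ) = 2π√(7881³/398600) = 6962.8 s = 116.05 min.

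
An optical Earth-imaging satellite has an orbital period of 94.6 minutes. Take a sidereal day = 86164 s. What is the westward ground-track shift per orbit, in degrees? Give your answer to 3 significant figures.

T = 94.6 min = 5676.0 s.
During one orbit Earth rotates (5676.0 / 86164) × 360° = 23.71°.

23.7°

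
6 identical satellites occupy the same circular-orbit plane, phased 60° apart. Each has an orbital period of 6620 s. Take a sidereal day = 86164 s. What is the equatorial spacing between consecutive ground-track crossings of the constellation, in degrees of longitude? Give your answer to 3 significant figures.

Single-satellite node shift = (6620.0/86164) × 360° = 27.66°.
With 6 satellites evenly phased, successive equator crossings are 27.66/6 = 4.610° apart.

4.61°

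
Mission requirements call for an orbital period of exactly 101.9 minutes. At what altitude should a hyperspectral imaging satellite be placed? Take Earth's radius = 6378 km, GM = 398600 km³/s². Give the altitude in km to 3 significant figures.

849 km

T = 101.9 min = 6114.0 s.
From T = 2π√(a³/μ): a = (μ T²/4π²)^(1/3) = (398600 × 6114.0² / 4π²)^(1/3) = 7227 km.
Altitude h = a − R = 7227 − 6378 = 849 km.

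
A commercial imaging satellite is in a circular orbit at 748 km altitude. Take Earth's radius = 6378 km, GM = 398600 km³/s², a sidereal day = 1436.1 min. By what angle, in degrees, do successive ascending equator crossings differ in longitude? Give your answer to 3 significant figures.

25.0°

Semi-major axis a = 6378 + 748 = 7126 km. Period T = 2π√(a³/μ) = 2π√(7126³/398600) = 5986.6 s = 99.78 min.
During one orbit Earth rotates (5986.6 / 86166) × 360° = 25.01°.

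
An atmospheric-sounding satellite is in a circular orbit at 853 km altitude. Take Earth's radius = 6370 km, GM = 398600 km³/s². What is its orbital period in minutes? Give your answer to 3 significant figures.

102 min

Semi-major axis a = 6370 + 853 = 7223 km. Period T = 2π√(a³/μ) = 2π√(7223³/398600) = 6109.2 s = 101.82 min.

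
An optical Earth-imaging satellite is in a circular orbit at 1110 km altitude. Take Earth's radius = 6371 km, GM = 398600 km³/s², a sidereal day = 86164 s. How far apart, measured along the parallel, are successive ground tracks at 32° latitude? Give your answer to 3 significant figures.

2540 km

Semi-major axis a = 6371 + 1110 = 7481 km. Period T = 2π√(a³/μ) = 2π√(7481³/398600) = 6439.5 s = 107.32 min.
Node shift per orbit = (6439.5/86164) × 360° = 26.90°.
Equatorial spacing = 26.90 × 111.2 km/° = 2992 km.
At 32° latitude, spacing = 2992 × cos(32°) = 2537 km.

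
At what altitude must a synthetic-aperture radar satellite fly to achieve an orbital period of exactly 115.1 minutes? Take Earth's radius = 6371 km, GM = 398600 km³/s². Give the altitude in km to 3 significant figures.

T = 115.1 min = 6906.0 s.
From T = 2π√(a³/μ): a = (μ T²/4π²)^(1/3) = (398600 × 6906.0² / 4π²)^(1/3) = 7838 km.
Altitude h = a − R = 7838 − 6371 = 1467 km.

1470 km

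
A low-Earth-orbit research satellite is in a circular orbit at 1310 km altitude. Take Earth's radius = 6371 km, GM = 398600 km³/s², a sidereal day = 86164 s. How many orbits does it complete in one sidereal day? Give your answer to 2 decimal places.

Semi-major axis a = 6371 + 1310 = 7681 km. Period T = 2π√(a³/μ) = 2π√(7681³/398600) = 6699.4 s = 111.66 min.
Orbits per sidereal day = 86164 / 6699.4 = 12.861.

12.86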